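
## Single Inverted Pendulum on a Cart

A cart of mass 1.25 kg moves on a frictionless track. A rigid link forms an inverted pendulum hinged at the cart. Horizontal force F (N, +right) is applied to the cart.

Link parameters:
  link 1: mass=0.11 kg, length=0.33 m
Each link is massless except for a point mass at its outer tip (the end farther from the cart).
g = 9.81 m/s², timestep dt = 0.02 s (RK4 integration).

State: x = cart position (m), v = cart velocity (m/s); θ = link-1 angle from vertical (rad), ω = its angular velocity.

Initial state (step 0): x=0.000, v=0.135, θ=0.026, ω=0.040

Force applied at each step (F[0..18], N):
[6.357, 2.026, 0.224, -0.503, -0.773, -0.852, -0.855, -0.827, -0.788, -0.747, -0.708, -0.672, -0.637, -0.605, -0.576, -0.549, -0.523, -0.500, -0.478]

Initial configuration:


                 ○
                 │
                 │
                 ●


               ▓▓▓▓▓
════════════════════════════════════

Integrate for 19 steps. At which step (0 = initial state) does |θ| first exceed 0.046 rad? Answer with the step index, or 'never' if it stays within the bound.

apply F[0]=+6.357 → step 1: x=0.004, v=0.236, θ=0.024, ω=-0.252
apply F[1]=+2.026 → step 2: x=0.009, v=0.268, θ=0.018, ω=-0.336
apply F[2]=+0.224 → step 3: x=0.014, v=0.272, θ=0.011, ω=-0.338
apply F[3]=-0.503 → step 4: x=0.020, v=0.263, θ=0.005, ω=-0.308
apply F[4]=-0.773 → step 5: x=0.025, v=0.251, θ=-0.001, ω=-0.269
apply F[5]=-0.852 → step 6: x=0.030, v=0.237, θ=-0.006, ω=-0.230
apply F[6]=-0.855 → step 7: x=0.034, v=0.224, θ=-0.010, ω=-0.194
apply F[7]=-0.827 → step 8: x=0.039, v=0.211, θ=-0.014, ω=-0.162
apply F[8]=-0.788 → step 9: x=0.043, v=0.199, θ=-0.017, ω=-0.133
apply F[9]=-0.747 → step 10: x=0.046, v=0.187, θ=-0.019, ω=-0.109
apply F[10]=-0.708 → step 11: x=0.050, v=0.176, θ=-0.021, ω=-0.087
apply F[11]=-0.672 → step 12: x=0.053, v=0.166, θ=-0.023, ω=-0.069
apply F[12]=-0.637 → step 13: x=0.057, v=0.156, θ=-0.024, ω=-0.053
apply F[13]=-0.605 → step 14: x=0.060, v=0.147, θ=-0.025, ω=-0.040
apply F[14]=-0.576 → step 15: x=0.063, v=0.138, θ=-0.025, ω=-0.028
apply F[15]=-0.549 → step 16: x=0.065, v=0.129, θ=-0.026, ω=-0.018
apply F[16]=-0.523 → step 17: x=0.068, v=0.121, θ=-0.026, ω=-0.009
apply F[17]=-0.500 → step 18: x=0.070, v=0.114, θ=-0.026, ω=-0.002
apply F[18]=-0.478 → step 19: x=0.072, v=0.107, θ=-0.026, ω=0.004
max |θ| = 0.026 ≤ 0.046 over all 20 states.

Answer: never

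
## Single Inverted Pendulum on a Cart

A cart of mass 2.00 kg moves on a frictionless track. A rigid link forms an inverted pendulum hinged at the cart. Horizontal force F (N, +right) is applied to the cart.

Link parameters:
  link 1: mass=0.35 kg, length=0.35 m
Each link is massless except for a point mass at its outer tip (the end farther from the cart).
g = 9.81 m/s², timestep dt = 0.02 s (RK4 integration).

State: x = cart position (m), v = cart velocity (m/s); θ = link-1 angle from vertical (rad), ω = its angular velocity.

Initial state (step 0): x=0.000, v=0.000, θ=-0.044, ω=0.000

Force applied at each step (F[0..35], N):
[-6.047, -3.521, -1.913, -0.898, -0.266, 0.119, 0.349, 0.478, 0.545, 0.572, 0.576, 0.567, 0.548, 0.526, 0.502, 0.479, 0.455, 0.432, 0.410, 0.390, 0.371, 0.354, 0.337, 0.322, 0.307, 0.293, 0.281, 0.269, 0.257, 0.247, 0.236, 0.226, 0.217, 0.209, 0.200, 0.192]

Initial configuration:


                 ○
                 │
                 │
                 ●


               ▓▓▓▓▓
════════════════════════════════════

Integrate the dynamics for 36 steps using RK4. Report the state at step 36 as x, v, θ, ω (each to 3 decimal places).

Answer: x=-0.043, v=-0.011, θ=0.008, ω=-0.011

Derivation:
apply F[0]=-6.047 → step 1: x=-0.001, v=-0.059, θ=-0.043, ω=0.144
apply F[1]=-3.521 → step 2: x=-0.002, v=-0.093, θ=-0.039, ω=0.217
apply F[2]=-1.913 → step 3: x=-0.004, v=-0.111, θ=-0.034, ω=0.248
apply F[3]=-0.898 → step 4: x=-0.006, v=-0.119, θ=-0.029, ω=0.253
apply F[4]=-0.266 → step 5: x=-0.009, v=-0.120, θ=-0.024, ω=0.243
apply F[5]=+0.119 → step 6: x=-0.011, v=-0.118, θ=-0.020, ω=0.225
apply F[6]=+0.349 → step 7: x=-0.014, v=-0.114, θ=-0.015, ω=0.203
apply F[7]=+0.478 → step 8: x=-0.016, v=-0.109, θ=-0.012, ω=0.181
apply F[8]=+0.545 → step 9: x=-0.018, v=-0.103, θ=-0.008, ω=0.159
apply F[9]=+0.572 → step 10: x=-0.020, v=-0.097, θ=-0.005, ω=0.138
apply F[10]=+0.576 → step 11: x=-0.022, v=-0.091, θ=-0.003, ω=0.119
apply F[11]=+0.567 → step 12: x=-0.024, v=-0.086, θ=-0.000, ω=0.102
apply F[12]=+0.548 → step 13: x=-0.025, v=-0.080, θ=0.001, ω=0.086
apply F[13]=+0.526 → step 14: x=-0.027, v=-0.075, θ=0.003, ω=0.073
apply F[14]=+0.502 → step 15: x=-0.028, v=-0.070, θ=0.004, ω=0.061
apply F[15]=+0.479 → step 16: x=-0.030, v=-0.065, θ=0.005, ω=0.050
apply F[16]=+0.455 → step 17: x=-0.031, v=-0.061, θ=0.006, ω=0.041
apply F[17]=+0.432 → step 18: x=-0.032, v=-0.057, θ=0.007, ω=0.033
apply F[18]=+0.410 → step 19: x=-0.033, v=-0.053, θ=0.008, ω=0.027
apply F[19]=+0.390 → step 20: x=-0.034, v=-0.050, θ=0.008, ω=0.021
apply F[20]=+0.371 → step 21: x=-0.035, v=-0.046, θ=0.009, ω=0.016
apply F[21]=+0.354 → step 22: x=-0.036, v=-0.043, θ=0.009, ω=0.011
apply F[22]=+0.337 → step 23: x=-0.037, v=-0.040, θ=0.009, ω=0.008
apply F[23]=+0.322 → step 24: x=-0.038, v=-0.037, θ=0.009, ω=0.004
apply F[24]=+0.307 → step 25: x=-0.038, v=-0.034, θ=0.009, ω=0.002
apply F[25]=+0.293 → step 26: x=-0.039, v=-0.032, θ=0.009, ω=-0.001
apply F[26]=+0.281 → step 27: x=-0.040, v=-0.029, θ=0.009, ω=-0.003
apply F[27]=+0.269 → step 28: x=-0.040, v=-0.027, θ=0.009, ω=-0.004
apply F[28]=+0.257 → step 29: x=-0.041, v=-0.024, θ=0.009, ω=-0.006
apply F[29]=+0.247 → step 30: x=-0.041, v=-0.022, θ=0.009, ω=-0.007
apply F[30]=+0.236 → step 31: x=-0.042, v=-0.020, θ=0.009, ω=-0.008
apply F[31]=+0.226 → step 32: x=-0.042, v=-0.018, θ=0.009, ω=-0.009
apply F[32]=+0.217 → step 33: x=-0.042, v=-0.016, θ=0.008, ω=-0.009
apply F[33]=+0.209 → step 34: x=-0.043, v=-0.015, θ=0.008, ω=-0.010
apply F[34]=+0.200 → step 35: x=-0.043, v=-0.013, θ=0.008, ω=-0.010
apply F[35]=+0.192 → step 36: x=-0.043, v=-0.011, θ=0.008, ω=-0.011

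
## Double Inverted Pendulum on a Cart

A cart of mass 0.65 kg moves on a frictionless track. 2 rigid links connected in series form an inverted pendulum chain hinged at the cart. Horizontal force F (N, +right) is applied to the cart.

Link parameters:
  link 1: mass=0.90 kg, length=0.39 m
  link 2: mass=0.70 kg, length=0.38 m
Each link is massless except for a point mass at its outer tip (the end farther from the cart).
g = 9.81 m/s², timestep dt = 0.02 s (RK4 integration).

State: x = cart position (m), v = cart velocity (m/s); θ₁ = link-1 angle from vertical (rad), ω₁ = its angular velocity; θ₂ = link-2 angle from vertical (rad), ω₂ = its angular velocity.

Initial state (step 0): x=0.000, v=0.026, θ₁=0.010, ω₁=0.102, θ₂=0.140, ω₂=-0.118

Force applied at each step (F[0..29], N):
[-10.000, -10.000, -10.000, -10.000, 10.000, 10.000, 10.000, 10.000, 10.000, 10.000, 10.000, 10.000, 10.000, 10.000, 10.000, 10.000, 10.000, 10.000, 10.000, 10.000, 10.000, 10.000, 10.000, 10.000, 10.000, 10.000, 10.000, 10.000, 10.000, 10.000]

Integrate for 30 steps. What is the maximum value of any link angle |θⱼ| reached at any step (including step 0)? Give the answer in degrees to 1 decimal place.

apply F[0]=-10.000 → step 1: x=-0.003, v=-0.288, θ₁=0.020, ω₁=0.867, θ₂=0.139, ω₂=-0.008
apply F[1]=-10.000 → step 2: x=-0.012, v=-0.609, θ₁=0.045, ω₁=1.668, θ₂=0.140, ω₂=0.079
apply F[2]=-10.000 → step 3: x=-0.027, v=-0.938, θ₁=0.087, ω₁=2.522, θ₂=0.142, ω₂=0.129
apply F[3]=-10.000 → step 4: x=-0.049, v=-1.270, θ₁=0.146, ω₁=3.418, θ₂=0.144, ω₂=0.142
apply F[4]=+10.000 → step 5: x=-0.072, v=-1.031, θ₁=0.209, ω₁=2.916, θ₂=0.147, ω₂=0.117
apply F[5]=+10.000 → step 6: x=-0.091, v=-0.827, θ₁=0.264, ω₁=2.558, θ₂=0.149, ω₂=0.042
apply F[6]=+10.000 → step 7: x=-0.105, v=-0.652, θ₁=0.312, ω₁=2.321, θ₂=0.148, ω₂=-0.081
apply F[7]=+10.000 → step 8: x=-0.117, v=-0.498, θ₁=0.357, ω₁=2.185, θ₂=0.145, ω₂=-0.247
apply F[8]=+10.000 → step 9: x=-0.125, v=-0.362, θ₁=0.400, ω₁=2.131, θ₂=0.138, ω₂=-0.454
apply F[9]=+10.000 → step 10: x=-0.131, v=-0.237, θ₁=0.443, ω₁=2.144, θ₂=0.127, ω₂=-0.696
apply F[10]=+10.000 → step 11: x=-0.135, v=-0.121, θ₁=0.486, ω₁=2.210, θ₂=0.110, ω₂=-0.970
apply F[11]=+10.000 → step 12: x=-0.136, v=-0.008, θ₁=0.532, ω₁=2.316, θ₂=0.088, ω₂=-1.272
apply F[12]=+10.000 → step 13: x=-0.135, v=0.105, θ₁=0.579, ω₁=2.451, θ₂=0.059, ω₂=-1.598
apply F[13]=+10.000 → step 14: x=-0.132, v=0.220, θ₁=0.630, ω₁=2.603, θ₂=0.024, ω₂=-1.941
apply F[14]=+10.000 → step 15: x=-0.126, v=0.340, θ₁=0.683, ω₁=2.763, θ₂=-0.018, ω₂=-2.296
apply F[15]=+10.000 → step 16: x=-0.118, v=0.467, θ₁=0.740, ω₁=2.921, θ₂=-0.068, ω₂=-2.656
apply F[16]=+10.000 → step 17: x=-0.108, v=0.601, θ₁=0.800, ω₁=3.071, θ₂=-0.125, ω₂=-3.016
apply F[17]=+10.000 → step 18: x=-0.094, v=0.742, θ₁=0.863, ω₁=3.210, θ₂=-0.189, ω₂=-3.373
apply F[18]=+10.000 → step 19: x=-0.078, v=0.890, θ₁=0.928, ω₁=3.335, θ₂=-0.260, ω₂=-3.724
apply F[19]=+10.000 → step 20: x=-0.059, v=1.041, θ₁=0.996, ω₁=3.446, θ₂=-0.338, ω₂=-4.068
apply F[20]=+10.000 → step 21: x=-0.036, v=1.195, θ₁=1.066, ω₁=3.547, θ₂=-0.422, ω₂=-4.404
apply F[21]=+10.000 → step 22: x=-0.011, v=1.349, θ₁=1.138, ω₁=3.640, θ₂=-0.514, ω₂=-4.732
apply F[22]=+10.000 → step 23: x=0.018, v=1.499, θ₁=1.212, ω₁=3.732, θ₂=-0.611, ω₂=-5.052
apply F[23]=+10.000 → step 24: x=0.049, v=1.644, θ₁=1.287, ω₁=3.831, θ₂=-0.716, ω₂=-5.359
apply F[24]=+10.000 → step 25: x=0.083, v=1.781, θ₁=1.365, ω₁=3.949, θ₂=-0.826, ω₂=-5.648
apply F[25]=+10.000 → step 26: x=0.120, v=1.909, θ₁=1.446, ω₁=4.104, θ₂=-0.941, ω₂=-5.907
apply F[26]=+10.000 → step 27: x=0.160, v=2.033, θ₁=1.530, ω₁=4.320, θ₂=-1.062, ω₂=-6.121
apply F[27]=+10.000 → step 28: x=0.202, v=2.159, θ₁=1.619, ω₁=4.627, θ₂=-1.186, ω₂=-6.269
apply F[28]=+10.000 → step 29: x=0.246, v=2.301, θ₁=1.716, ω₁=5.058, θ₂=-1.312, ω₂=-6.341
apply F[29]=+10.000 → step 30: x=0.294, v=2.484, θ₁=1.822, ω₁=5.644, θ₂=-1.439, ω₂=-6.342
Max |angle| over trajectory = 1.822 rad = 104.4°.

Answer: 104.4°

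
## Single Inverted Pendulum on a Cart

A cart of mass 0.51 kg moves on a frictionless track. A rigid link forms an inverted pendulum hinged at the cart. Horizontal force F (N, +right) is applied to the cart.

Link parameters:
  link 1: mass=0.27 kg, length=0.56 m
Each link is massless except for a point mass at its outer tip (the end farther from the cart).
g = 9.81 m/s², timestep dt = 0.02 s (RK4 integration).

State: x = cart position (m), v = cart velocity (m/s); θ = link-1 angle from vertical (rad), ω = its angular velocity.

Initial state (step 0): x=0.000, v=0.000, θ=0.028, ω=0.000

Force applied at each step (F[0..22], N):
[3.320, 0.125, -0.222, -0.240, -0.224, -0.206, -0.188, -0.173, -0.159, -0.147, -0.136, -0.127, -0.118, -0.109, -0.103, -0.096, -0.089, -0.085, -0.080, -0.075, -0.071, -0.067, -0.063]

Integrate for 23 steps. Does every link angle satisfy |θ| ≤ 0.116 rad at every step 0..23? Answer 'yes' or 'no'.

Answer: yes

Derivation:
apply F[0]=+3.320 → step 1: x=0.001, v=0.127, θ=0.026, ω=-0.218
apply F[1]=+0.125 → step 2: x=0.004, v=0.130, θ=0.022, ω=-0.214
apply F[2]=-0.222 → step 3: x=0.006, v=0.119, θ=0.018, ω=-0.188
apply F[3]=-0.240 → step 4: x=0.009, v=0.108, θ=0.014, ω=-0.163
apply F[4]=-0.224 → step 5: x=0.011, v=0.098, θ=0.011, ω=-0.140
apply F[5]=-0.206 → step 6: x=0.013, v=0.089, θ=0.008, ω=-0.121
apply F[6]=-0.188 → step 7: x=0.014, v=0.081, θ=0.006, ω=-0.104
apply F[7]=-0.173 → step 8: x=0.016, v=0.073, θ=0.004, ω=-0.089
apply F[8]=-0.159 → step 9: x=0.017, v=0.067, θ=0.003, ω=-0.076
apply F[9]=-0.147 → step 10: x=0.018, v=0.061, θ=0.001, ω=-0.065
apply F[10]=-0.136 → step 11: x=0.020, v=0.055, θ=-0.000, ω=-0.055
apply F[11]=-0.127 → step 12: x=0.021, v=0.051, θ=-0.001, ω=-0.046
apply F[12]=-0.118 → step 13: x=0.022, v=0.046, θ=-0.002, ω=-0.039
apply F[13]=-0.109 → step 14: x=0.023, v=0.042, θ=-0.003, ω=-0.032
apply F[14]=-0.103 → step 15: x=0.023, v=0.038, θ=-0.003, ω=-0.027
apply F[15]=-0.096 → step 16: x=0.024, v=0.035, θ=-0.004, ω=-0.022
apply F[16]=-0.089 → step 17: x=0.025, v=0.032, θ=-0.004, ω=-0.018
apply F[17]=-0.085 → step 18: x=0.025, v=0.029, θ=-0.004, ω=-0.014
apply F[18]=-0.080 → step 19: x=0.026, v=0.026, θ=-0.005, ω=-0.011
apply F[19]=-0.075 → step 20: x=0.026, v=0.024, θ=-0.005, ω=-0.008
apply F[20]=-0.071 → step 21: x=0.027, v=0.022, θ=-0.005, ω=-0.006
apply F[21]=-0.067 → step 22: x=0.027, v=0.019, θ=-0.005, ω=-0.004
apply F[22]=-0.063 → step 23: x=0.028, v=0.017, θ=-0.005, ω=-0.002
Max |angle| over trajectory = 0.028 rad; bound = 0.116 → within bound.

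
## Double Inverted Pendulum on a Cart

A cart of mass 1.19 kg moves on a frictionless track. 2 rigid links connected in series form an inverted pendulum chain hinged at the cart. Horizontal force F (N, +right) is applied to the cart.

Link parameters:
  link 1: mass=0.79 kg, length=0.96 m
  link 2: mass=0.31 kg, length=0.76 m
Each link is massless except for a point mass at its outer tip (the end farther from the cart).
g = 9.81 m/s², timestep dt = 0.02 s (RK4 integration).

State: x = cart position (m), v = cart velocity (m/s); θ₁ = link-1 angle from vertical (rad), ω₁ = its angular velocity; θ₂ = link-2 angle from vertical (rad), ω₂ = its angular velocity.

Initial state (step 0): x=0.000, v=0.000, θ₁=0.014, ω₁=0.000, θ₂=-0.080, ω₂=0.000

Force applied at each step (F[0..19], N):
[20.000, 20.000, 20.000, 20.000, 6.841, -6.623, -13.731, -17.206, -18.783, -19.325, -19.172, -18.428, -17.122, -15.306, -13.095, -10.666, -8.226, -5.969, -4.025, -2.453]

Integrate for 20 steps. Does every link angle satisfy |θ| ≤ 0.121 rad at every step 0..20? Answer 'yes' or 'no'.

apply F[0]=+20.000 → step 1: x=0.003, v=0.334, θ₁=0.011, ω₁=-0.337, θ₂=-0.080, ω₂=-0.034
apply F[1]=+20.000 → step 2: x=0.013, v=0.669, θ₁=0.000, ω₁=-0.678, θ₂=-0.081, ω₂=-0.065
apply F[2]=+20.000 → step 3: x=0.030, v=1.006, θ₁=-0.017, ω₁=-1.026, θ₂=-0.083, ω₂=-0.089
apply F[3]=+20.000 → step 4: x=0.054, v=1.346, θ₁=-0.041, ω₁=-1.382, θ₂=-0.085, ω₂=-0.105
apply F[4]=+6.841 → step 5: x=0.082, v=1.469, θ₁=-0.070, ω₁=-1.519, θ₂=-0.087, ω₂=-0.114
apply F[5]=-6.623 → step 6: x=0.110, v=1.370, θ₁=-0.099, ω₁=-1.434, θ₂=-0.089, ω₂=-0.115
apply F[6]=-13.731 → step 7: x=0.135, v=1.159, θ₁=-0.126, ω₁=-1.239, θ₂=-0.092, ω₂=-0.107
apply F[7]=-17.206 → step 8: x=0.156, v=0.896, θ₁=-0.148, ω₁=-1.000, θ₂=-0.094, ω₂=-0.090
apply F[8]=-18.783 → step 9: x=0.171, v=0.612, θ₁=-0.166, ω₁=-0.746, θ₂=-0.095, ω₂=-0.065
apply F[9]=-19.325 → step 10: x=0.180, v=0.325, θ₁=-0.178, ω₁=-0.493, θ₂=-0.096, ω₂=-0.032
apply F[10]=-19.172 → step 11: x=0.184, v=0.043, θ₁=-0.185, ω₁=-0.250, θ₂=-0.096, ω₂=0.006
apply F[11]=-18.428 → step 12: x=0.182, v=-0.226, θ₁=-0.188, ω₁=-0.022, θ₂=-0.096, ω₂=0.046
apply F[12]=-17.122 → step 13: x=0.175, v=-0.472, θ₁=-0.187, ω₁=0.183, θ₂=-0.095, ω₂=0.086
apply F[13]=-15.306 → step 14: x=0.164, v=-0.691, θ₁=-0.181, ω₁=0.361, θ₂=-0.092, ω₂=0.125
apply F[14]=-13.095 → step 15: x=0.148, v=-0.875, θ₁=-0.172, ω₁=0.506, θ₂=-0.090, ω₂=0.159
apply F[15]=-10.666 → step 16: x=0.129, v=-1.021, θ₁=-0.161, ω₁=0.616, θ₂=-0.086, ω₂=0.190
apply F[16]=-8.226 → step 17: x=0.107, v=-1.131, θ₁=-0.148, ω₁=0.692, θ₂=-0.082, ω₂=0.216
apply F[17]=-5.969 → step 18: x=0.084, v=-1.206, θ₁=-0.134, ω₁=0.735, θ₂=-0.077, ω₂=0.238
apply F[18]=-4.025 → step 19: x=0.060, v=-1.252, θ₁=-0.119, ω₁=0.753, θ₂=-0.072, ω₂=0.256
apply F[19]=-2.453 → step 20: x=0.034, v=-1.274, θ₁=-0.104, ω₁=0.750, θ₂=-0.067, ω₂=0.270
Max |angle| over trajectory = 0.188 rad; bound = 0.121 → exceeded.

Answer: no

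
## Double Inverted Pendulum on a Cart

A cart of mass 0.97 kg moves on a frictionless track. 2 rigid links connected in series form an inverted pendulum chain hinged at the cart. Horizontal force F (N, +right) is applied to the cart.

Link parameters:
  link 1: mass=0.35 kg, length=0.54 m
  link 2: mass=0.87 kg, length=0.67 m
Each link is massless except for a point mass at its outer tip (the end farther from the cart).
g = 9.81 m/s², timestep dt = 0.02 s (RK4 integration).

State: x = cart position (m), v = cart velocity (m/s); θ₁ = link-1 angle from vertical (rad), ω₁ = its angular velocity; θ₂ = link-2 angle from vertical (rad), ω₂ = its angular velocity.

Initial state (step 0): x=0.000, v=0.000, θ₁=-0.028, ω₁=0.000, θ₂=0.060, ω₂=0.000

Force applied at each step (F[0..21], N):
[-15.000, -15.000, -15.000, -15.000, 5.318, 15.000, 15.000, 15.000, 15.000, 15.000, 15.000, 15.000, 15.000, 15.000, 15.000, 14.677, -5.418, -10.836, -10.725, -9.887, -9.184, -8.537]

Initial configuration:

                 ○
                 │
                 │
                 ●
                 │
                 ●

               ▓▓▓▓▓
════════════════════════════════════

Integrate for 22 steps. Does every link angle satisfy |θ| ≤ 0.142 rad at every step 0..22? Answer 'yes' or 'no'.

Answer: no

Derivation:
apply F[0]=-15.000 → step 1: x=-0.003, v=-0.303, θ₁=-0.023, ω₁=0.471, θ₂=0.061, ω₂=0.090
apply F[1]=-15.000 → step 2: x=-0.012, v=-0.608, θ₁=-0.009, ω₁=0.960, θ₂=0.064, ω₂=0.169
apply F[2]=-15.000 → step 3: x=-0.027, v=-0.918, θ₁=0.015, ω₁=1.483, θ₂=0.068, ω₂=0.227
apply F[3]=-15.000 → step 4: x=-0.049, v=-1.233, θ₁=0.051, ω₁=2.052, θ₂=0.072, ω₂=0.258
apply F[4]=+5.318 → step 5: x=-0.073, v=-1.137, θ₁=0.090, ω₁=1.898, θ₂=0.078, ω₂=0.261
apply F[5]=+15.000 → step 6: x=-0.092, v=-0.854, θ₁=0.123, ω₁=1.440, θ₂=0.083, ω₂=0.233
apply F[6]=+15.000 → step 7: x=-0.107, v=-0.581, θ₁=0.148, ω₁=1.040, θ₂=0.087, ω₂=0.176
apply F[7]=+15.000 → step 8: x=-0.116, v=-0.316, θ₁=0.165, ω₁=0.683, θ₂=0.090, ω₂=0.096
apply F[8]=+15.000 → step 9: x=-0.119, v=-0.056, θ₁=0.176, ω₁=0.355, θ₂=0.091, ω₂=-0.001
apply F[9]=+15.000 → step 10: x=-0.118, v=0.201, θ₁=0.180, ω₁=0.045, θ₂=0.089, ω₂=-0.108
apply F[10]=+15.000 → step 11: x=-0.111, v=0.458, θ₁=0.177, ω₁=-0.262, θ₂=0.086, ω₂=-0.218
apply F[11]=+15.000 → step 12: x=-0.100, v=0.717, θ₁=0.169, ω₁=-0.576, θ₂=0.081, ω₂=-0.326
apply F[12]=+15.000 → step 13: x=-0.083, v=0.981, θ₁=0.154, ω₁=-0.912, θ₂=0.073, ω₂=-0.425
apply F[13]=+15.000 → step 14: x=-0.060, v=1.251, θ₁=0.132, ω₁=-1.282, θ₂=0.064, ω₂=-0.509
apply F[14]=+15.000 → step 15: x=-0.033, v=1.531, θ₁=0.103, ω₁=-1.700, θ₂=0.053, ω₂=-0.571
apply F[15]=+14.677 → step 16: x=0.001, v=1.815, θ₁=0.064, ω₁=-2.163, θ₂=0.041, ω₂=-0.605
apply F[16]=-5.418 → step 17: x=0.036, v=1.695, θ₁=0.023, ω₁=-1.922, θ₂=0.029, ω₂=-0.610
apply F[17]=-10.836 → step 18: x=0.068, v=1.471, θ₁=-0.011, ω₁=-1.517, θ₂=0.017, ω₂=-0.596
apply F[18]=-10.725 → step 19: x=0.095, v=1.256, θ₁=-0.038, ω₁=-1.157, θ₂=0.005, ω₂=-0.562
apply F[19]=-9.887 → step 20: x=0.118, v=1.063, θ₁=-0.058, ω₁=-0.861, θ₂=-0.005, ω₂=-0.514
apply F[20]=-9.184 → step 21: x=0.138, v=0.890, θ₁=-0.073, ω₁=-0.615, θ₂=-0.015, ω₂=-0.458
apply F[21]=-8.537 → step 22: x=0.154, v=0.734, θ₁=-0.083, ω₁=-0.409, θ₂=-0.024, ω₂=-0.396
Max |angle| over trajectory = 0.180 rad; bound = 0.142 → exceeded.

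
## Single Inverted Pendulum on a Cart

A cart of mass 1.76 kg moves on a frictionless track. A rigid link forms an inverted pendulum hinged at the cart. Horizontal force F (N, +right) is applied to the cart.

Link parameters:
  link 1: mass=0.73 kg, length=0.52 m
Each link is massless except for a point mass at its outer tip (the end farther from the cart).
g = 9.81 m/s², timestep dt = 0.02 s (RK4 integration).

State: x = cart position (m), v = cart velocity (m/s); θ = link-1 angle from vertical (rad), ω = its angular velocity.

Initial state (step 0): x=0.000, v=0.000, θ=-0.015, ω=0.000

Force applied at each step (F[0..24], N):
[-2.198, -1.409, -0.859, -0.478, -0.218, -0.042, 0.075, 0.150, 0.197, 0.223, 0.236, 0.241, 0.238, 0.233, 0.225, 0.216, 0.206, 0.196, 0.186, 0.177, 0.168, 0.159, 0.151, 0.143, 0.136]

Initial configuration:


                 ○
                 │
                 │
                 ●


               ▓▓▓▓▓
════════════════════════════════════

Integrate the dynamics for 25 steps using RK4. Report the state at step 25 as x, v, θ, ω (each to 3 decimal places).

Answer: x=-0.017, v=-0.013, θ=0.003, ω=0.002

Derivation:
apply F[0]=-2.198 → step 1: x=-0.000, v=-0.024, θ=-0.015, ω=0.040
apply F[1]=-1.409 → step 2: x=-0.001, v=-0.039, θ=-0.014, ω=0.063
apply F[2]=-0.859 → step 3: x=-0.002, v=-0.047, θ=-0.012, ω=0.075
apply F[3]=-0.478 → step 4: x=-0.003, v=-0.052, θ=-0.011, ω=0.080
apply F[4]=-0.218 → step 5: x=-0.004, v=-0.054, θ=-0.009, ω=0.079
apply F[5]=-0.042 → step 6: x=-0.005, v=-0.053, θ=-0.008, ω=0.076
apply F[6]=+0.075 → step 7: x=-0.006, v=-0.052, θ=-0.006, ω=0.070
apply F[7]=+0.150 → step 8: x=-0.007, v=-0.050, θ=-0.005, ω=0.064
apply F[8]=+0.197 → step 9: x=-0.008, v=-0.047, θ=-0.003, ω=0.058
apply F[9]=+0.223 → step 10: x=-0.009, v=-0.044, θ=-0.002, ω=0.051
apply F[10]=+0.236 → step 11: x=-0.010, v=-0.042, θ=-0.001, ω=0.045
apply F[11]=+0.241 → step 12: x=-0.010, v=-0.039, θ=-0.001, ω=0.039
apply F[12]=+0.238 → step 13: x=-0.011, v=-0.036, θ=0.000, ω=0.034
apply F[13]=+0.233 → step 14: x=-0.012, v=-0.033, θ=0.001, ω=0.029
apply F[14]=+0.225 → step 15: x=-0.013, v=-0.031, θ=0.001, ω=0.025
apply F[15]=+0.216 → step 16: x=-0.013, v=-0.029, θ=0.002, ω=0.021
apply F[16]=+0.206 → step 17: x=-0.014, v=-0.026, θ=0.002, ω=0.017
apply F[17]=+0.196 → step 18: x=-0.014, v=-0.024, θ=0.002, ω=0.014
apply F[18]=+0.186 → step 19: x=-0.015, v=-0.023, θ=0.003, ω=0.012
apply F[19]=+0.177 → step 20: x=-0.015, v=-0.021, θ=0.003, ω=0.009
apply F[20]=+0.168 → step 21: x=-0.015, v=-0.019, θ=0.003, ω=0.007
apply F[21]=+0.159 → step 22: x=-0.016, v=-0.018, θ=0.003, ω=0.006
apply F[22]=+0.151 → step 23: x=-0.016, v=-0.016, θ=0.003, ω=0.004
apply F[23]=+0.143 → step 24: x=-0.017, v=-0.015, θ=0.003, ω=0.003
apply F[24]=+0.136 → step 25: x=-0.017, v=-0.013, θ=0.003, ω=0.002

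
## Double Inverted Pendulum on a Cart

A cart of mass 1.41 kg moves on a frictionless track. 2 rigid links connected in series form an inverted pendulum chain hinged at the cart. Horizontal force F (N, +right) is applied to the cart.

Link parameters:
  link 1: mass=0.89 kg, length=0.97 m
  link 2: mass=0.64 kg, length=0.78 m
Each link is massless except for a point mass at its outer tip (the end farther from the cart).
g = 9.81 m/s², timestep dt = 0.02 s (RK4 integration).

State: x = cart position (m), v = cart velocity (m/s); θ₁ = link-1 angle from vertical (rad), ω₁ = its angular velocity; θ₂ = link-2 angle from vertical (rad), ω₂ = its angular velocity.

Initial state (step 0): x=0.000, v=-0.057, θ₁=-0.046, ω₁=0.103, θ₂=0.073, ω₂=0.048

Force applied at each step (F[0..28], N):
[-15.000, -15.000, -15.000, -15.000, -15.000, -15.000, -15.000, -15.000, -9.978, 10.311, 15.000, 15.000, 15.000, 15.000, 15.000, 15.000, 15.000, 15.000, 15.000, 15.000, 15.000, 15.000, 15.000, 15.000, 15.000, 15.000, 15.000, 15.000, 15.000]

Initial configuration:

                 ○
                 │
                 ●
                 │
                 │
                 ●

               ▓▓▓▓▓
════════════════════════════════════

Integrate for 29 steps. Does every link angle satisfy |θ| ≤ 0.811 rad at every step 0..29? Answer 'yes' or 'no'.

apply F[0]=-15.000 → step 1: x=-0.003, v=-0.260, θ₁=-0.042, ω₁=0.286, θ₂=0.074, ω₂=0.100
apply F[1]=-15.000 → step 2: x=-0.010, v=-0.464, θ₁=-0.035, ω₁=0.472, θ₂=0.077, ω₂=0.151
apply F[2]=-15.000 → step 3: x=-0.022, v=-0.671, θ₁=-0.023, ω₁=0.663, θ₂=0.080, ω₂=0.197
apply F[3]=-15.000 → step 4: x=-0.037, v=-0.881, θ₁=-0.008, ω₁=0.863, θ₂=0.085, ω₂=0.237
apply F[4]=-15.000 → step 5: x=-0.057, v=-1.094, θ₁=0.011, ω₁=1.071, θ₂=0.090, ω₂=0.270
apply F[5]=-15.000 → step 6: x=-0.081, v=-1.310, θ₁=0.035, ω₁=1.291, θ₂=0.096, ω₂=0.296
apply F[6]=-15.000 → step 7: x=-0.109, v=-1.531, θ₁=0.063, ω₁=1.522, θ₂=0.102, ω₂=0.312
apply F[7]=-15.000 → step 8: x=-0.142, v=-1.754, θ₁=0.096, ω₁=1.765, θ₂=0.108, ω₂=0.319
apply F[8]=-9.978 → step 9: x=-0.179, v=-1.909, θ₁=0.133, ω₁=1.947, θ₂=0.114, ω₂=0.318
apply F[9]=+10.311 → step 10: x=-0.216, v=-1.786, θ₁=0.171, ω₁=1.856, θ₂=0.121, ω₂=0.307
apply F[10]=+15.000 → step 11: x=-0.250, v=-1.607, θ₁=0.207, ω₁=1.721, θ₂=0.127, ω₂=0.284
apply F[11]=+15.000 → step 12: x=-0.280, v=-1.436, θ₁=0.240, ω₁=1.606, θ₂=0.132, ω₂=0.248
apply F[12]=+15.000 → step 13: x=-0.307, v=-1.273, θ₁=0.271, ω₁=1.511, θ₂=0.136, ω₂=0.199
apply F[13]=+15.000 → step 14: x=-0.331, v=-1.118, θ₁=0.301, ω₁=1.434, θ₂=0.140, ω₂=0.138
apply F[14]=+15.000 → step 15: x=-0.352, v=-0.969, θ₁=0.329, ω₁=1.375, θ₂=0.142, ω₂=0.066
apply F[15]=+15.000 → step 16: x=-0.370, v=-0.826, θ₁=0.356, ω₁=1.332, θ₂=0.142, ω₂=-0.018
apply F[16]=+15.000 → step 17: x=-0.385, v=-0.688, θ₁=0.382, ω₁=1.303, θ₂=0.141, ω₂=-0.113
apply F[17]=+15.000 → step 18: x=-0.398, v=-0.555, θ₁=0.408, ω₁=1.289, θ₂=0.138, ω₂=-0.219
apply F[18]=+15.000 → step 19: x=-0.407, v=-0.426, θ₁=0.434, ω₁=1.288, θ₂=0.132, ω₂=-0.336
apply F[19]=+15.000 → step 20: x=-0.415, v=-0.300, θ₁=0.459, ω₁=1.298, θ₂=0.124, ω₂=-0.464
apply F[20]=+15.000 → step 21: x=-0.419, v=-0.176, θ₁=0.486, ω₁=1.319, θ₂=0.114, ω₂=-0.602
apply F[21]=+15.000 → step 22: x=-0.422, v=-0.054, θ₁=0.512, ω₁=1.350, θ₂=0.100, ω₂=-0.749
apply F[22]=+15.000 → step 23: x=-0.421, v=0.067, θ₁=0.540, ω₁=1.390, θ₂=0.084, ω₂=-0.905
apply F[23]=+15.000 → step 24: x=-0.419, v=0.188, θ₁=0.568, ω₁=1.436, θ₂=0.064, ω₂=-1.069
apply F[24]=+15.000 → step 25: x=-0.414, v=0.309, θ₁=0.597, ω₁=1.488, θ₂=0.041, ω₂=-1.240
apply F[25]=+15.000 → step 26: x=-0.407, v=0.431, θ₁=0.627, ω₁=1.544, θ₂=0.014, ω₂=-1.416
apply F[26]=+15.000 → step 27: x=-0.397, v=0.555, θ₁=0.659, ω₁=1.602, θ₂=-0.016, ω₂=-1.596
apply F[27]=+15.000 → step 28: x=-0.384, v=0.681, θ₁=0.692, ω₁=1.661, θ₂=-0.050, ω₂=-1.779
apply F[28]=+15.000 → step 29: x=-0.369, v=0.810, θ₁=0.725, ω₁=1.720, θ₂=-0.087, ω₂=-1.962
Max |angle| over trajectory = 0.725 rad; bound = 0.811 → within bound.

Answer: yes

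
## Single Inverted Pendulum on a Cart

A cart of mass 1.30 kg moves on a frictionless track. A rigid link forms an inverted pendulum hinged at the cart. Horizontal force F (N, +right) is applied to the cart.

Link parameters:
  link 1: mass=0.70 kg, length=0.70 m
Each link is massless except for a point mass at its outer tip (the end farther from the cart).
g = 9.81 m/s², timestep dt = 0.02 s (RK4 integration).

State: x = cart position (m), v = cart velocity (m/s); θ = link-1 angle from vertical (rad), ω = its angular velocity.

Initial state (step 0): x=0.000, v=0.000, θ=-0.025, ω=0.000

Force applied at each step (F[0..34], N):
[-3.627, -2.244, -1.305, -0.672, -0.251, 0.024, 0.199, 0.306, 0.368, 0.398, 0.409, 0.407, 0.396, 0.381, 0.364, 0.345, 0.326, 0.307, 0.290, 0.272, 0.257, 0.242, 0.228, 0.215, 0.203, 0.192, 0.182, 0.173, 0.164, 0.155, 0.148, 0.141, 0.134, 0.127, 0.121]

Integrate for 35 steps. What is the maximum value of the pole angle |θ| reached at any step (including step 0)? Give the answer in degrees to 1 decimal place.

apply F[0]=-3.627 → step 1: x=-0.001, v=-0.053, θ=-0.024, ω=0.069
apply F[1]=-2.244 → step 2: x=-0.002, v=-0.085, θ=-0.023, ω=0.108
apply F[2]=-1.305 → step 3: x=-0.004, v=-0.103, θ=-0.020, ω=0.128
apply F[3]=-0.672 → step 4: x=-0.006, v=-0.111, θ=-0.018, ω=0.134
apply F[4]=-0.251 → step 5: x=-0.008, v=-0.114, θ=-0.015, ω=0.133
apply F[5]=+0.024 → step 6: x=-0.010, v=-0.112, θ=-0.012, ω=0.126
apply F[6]=+0.199 → step 7: x=-0.013, v=-0.107, θ=-0.010, ω=0.117
apply F[7]=+0.306 → step 8: x=-0.015, v=-0.102, θ=-0.008, ω=0.107
apply F[8]=+0.368 → step 9: x=-0.017, v=-0.095, θ=-0.006, ω=0.096
apply F[9]=+0.398 → step 10: x=-0.019, v=-0.089, θ=-0.004, ω=0.085
apply F[10]=+0.409 → step 11: x=-0.020, v=-0.082, θ=-0.002, ω=0.075
apply F[11]=+0.407 → step 12: x=-0.022, v=-0.076, θ=-0.001, ω=0.065
apply F[12]=+0.396 → step 13: x=-0.023, v=-0.070, θ=0.000, ω=0.056
apply F[13]=+0.381 → step 14: x=-0.025, v=-0.064, θ=0.001, ω=0.048
apply F[14]=+0.364 → step 15: x=-0.026, v=-0.059, θ=0.002, ω=0.041
apply F[15]=+0.345 → step 16: x=-0.027, v=-0.054, θ=0.003, ω=0.035
apply F[16]=+0.326 → step 17: x=-0.028, v=-0.049, θ=0.004, ω=0.029
apply F[17]=+0.307 → step 18: x=-0.029, v=-0.045, θ=0.004, ω=0.024
apply F[18]=+0.290 → step 19: x=-0.030, v=-0.041, θ=0.005, ω=0.020
apply F[19]=+0.272 → step 20: x=-0.031, v=-0.037, θ=0.005, ω=0.016
apply F[20]=+0.257 → step 21: x=-0.031, v=-0.034, θ=0.005, ω=0.012
apply F[21]=+0.242 → step 22: x=-0.032, v=-0.030, θ=0.006, ω=0.009
apply F[22]=+0.228 → step 23: x=-0.032, v=-0.027, θ=0.006, ω=0.007
apply F[23]=+0.215 → step 24: x=-0.033, v=-0.025, θ=0.006, ω=0.005
apply F[24]=+0.203 → step 25: x=-0.033, v=-0.022, θ=0.006, ω=0.003
apply F[25]=+0.192 → step 26: x=-0.034, v=-0.020, θ=0.006, ω=0.001
apply F[26]=+0.182 → step 27: x=-0.034, v=-0.018, θ=0.006, ω=-0.000
apply F[27]=+0.173 → step 28: x=-0.035, v=-0.016, θ=0.006, ω=-0.002
apply F[28]=+0.164 → step 29: x=-0.035, v=-0.014, θ=0.006, ω=-0.003
apply F[29]=+0.155 → step 30: x=-0.035, v=-0.012, θ=0.006, ω=-0.004
apply F[30]=+0.148 → step 31: x=-0.035, v=-0.010, θ=0.006, ω=-0.004
apply F[31]=+0.141 → step 32: x=-0.036, v=-0.009, θ=0.006, ω=-0.005
apply F[32]=+0.134 → step 33: x=-0.036, v=-0.007, θ=0.006, ω=-0.005
apply F[33]=+0.127 → step 34: x=-0.036, v=-0.006, θ=0.005, ω=-0.006
apply F[34]=+0.121 → step 35: x=-0.036, v=-0.005, θ=0.005, ω=-0.006
Max |angle| over trajectory = 0.025 rad = 1.4°.

Answer: 1.4°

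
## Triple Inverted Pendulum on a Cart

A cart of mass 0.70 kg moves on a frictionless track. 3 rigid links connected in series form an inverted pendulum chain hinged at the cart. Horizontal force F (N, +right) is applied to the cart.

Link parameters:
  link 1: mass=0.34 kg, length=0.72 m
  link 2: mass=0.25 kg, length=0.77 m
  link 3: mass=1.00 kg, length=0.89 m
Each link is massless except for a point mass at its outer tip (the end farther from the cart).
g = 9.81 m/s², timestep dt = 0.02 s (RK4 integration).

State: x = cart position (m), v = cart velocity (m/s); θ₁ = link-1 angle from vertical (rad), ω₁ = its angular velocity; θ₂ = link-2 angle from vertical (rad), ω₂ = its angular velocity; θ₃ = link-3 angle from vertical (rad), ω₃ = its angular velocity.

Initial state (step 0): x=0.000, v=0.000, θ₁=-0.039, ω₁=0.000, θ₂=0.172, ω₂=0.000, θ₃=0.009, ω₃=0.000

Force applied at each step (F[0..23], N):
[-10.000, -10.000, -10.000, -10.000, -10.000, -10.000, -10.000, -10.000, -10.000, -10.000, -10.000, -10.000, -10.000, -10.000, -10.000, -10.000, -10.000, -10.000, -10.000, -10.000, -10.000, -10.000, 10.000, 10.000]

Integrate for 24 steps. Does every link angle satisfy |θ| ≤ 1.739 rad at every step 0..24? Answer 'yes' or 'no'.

Answer: yes

Derivation:
apply F[0]=-10.000 → step 1: x=-0.003, v=-0.271, θ₁=-0.037, ω₁=0.196, θ₂=0.175, ω₂=0.344, θ₃=0.008, ω₃=-0.146
apply F[1]=-10.000 → step 2: x=-0.011, v=-0.544, θ₁=-0.031, ω₁=0.402, θ₂=0.186, ω₂=0.685, θ₃=0.003, ω₃=-0.293
apply F[2]=-10.000 → step 3: x=-0.025, v=-0.821, θ₁=-0.021, ω₁=0.626, θ₂=0.203, ω₂=1.015, θ₃=-0.004, ω₃=-0.441
apply F[3]=-10.000 → step 4: x=-0.044, v=-1.103, θ₁=-0.006, ω₁=0.879, θ₂=0.226, ω₂=1.324, θ₃=-0.014, ω₃=-0.587
apply F[4]=-10.000 → step 5: x=-0.069, v=-1.389, θ₁=0.015, ω₁=1.167, θ₂=0.255, ω₂=1.597, θ₃=-0.028, ω₃=-0.721
apply F[5]=-10.000 → step 6: x=-0.099, v=-1.680, θ₁=0.041, ω₁=1.496, θ₂=0.290, ω₂=1.818, θ₃=-0.043, ω₃=-0.832
apply F[6]=-10.000 → step 7: x=-0.136, v=-1.974, θ₁=0.075, ω₁=1.868, θ₂=0.328, ω₂=1.970, θ₃=-0.061, ω₃=-0.910
apply F[7]=-10.000 → step 8: x=-0.178, v=-2.267, θ₁=0.116, ω₁=2.279, θ₂=0.368, ω₂=2.045, θ₃=-0.079, ω₃=-0.945
apply F[8]=-10.000 → step 9: x=-0.227, v=-2.555, θ₁=0.166, ω₁=2.722, θ₂=0.409, ω₂=2.036, θ₃=-0.098, ω₃=-0.927
apply F[9]=-10.000 → step 10: x=-0.280, v=-2.833, θ₁=0.225, ω₁=3.184, θ₂=0.449, ω₂=1.945, θ₃=-0.116, ω₃=-0.852
apply F[10]=-10.000 → step 11: x=-0.340, v=-3.093, θ₁=0.293, ω₁=3.649, θ₂=0.486, ω₂=1.779, θ₃=-0.132, ω₃=-0.715
apply F[11]=-10.000 → step 12: x=-0.404, v=-3.327, θ₁=0.371, ω₁=4.098, θ₂=0.520, ω₂=1.554, θ₃=-0.144, ω₃=-0.512
apply F[12]=-10.000 → step 13: x=-0.473, v=-3.526, θ₁=0.457, ω₁=4.507, θ₂=0.548, ω₂=1.292, θ₃=-0.152, ω₃=-0.245
apply F[13]=-10.000 → step 14: x=-0.545, v=-3.684, θ₁=0.551, ω₁=4.855, θ₂=0.571, ω₂=1.025, θ₃=-0.154, ω₃=0.080
apply F[14]=-10.000 → step 15: x=-0.620, v=-3.798, θ₁=0.651, ω₁=5.130, θ₂=0.589, ω₂=0.786, θ₃=-0.148, ω₃=0.450
apply F[15]=-10.000 → step 16: x=-0.696, v=-3.871, θ₁=0.756, ω₁=5.326, θ₂=0.603, ω₂=0.601, θ₃=-0.135, ω₃=0.850
apply F[16]=-10.000 → step 17: x=-0.774, v=-3.909, θ₁=0.863, ω₁=5.449, θ₂=0.614, ω₂=0.487, θ₃=-0.114, ω₃=1.261
apply F[17]=-10.000 → step 18: x=-0.853, v=-3.921, θ₁=0.973, ω₁=5.511, θ₂=0.623, ω₂=0.450, θ₃=-0.085, ω₃=1.667
apply F[18]=-10.000 → step 19: x=-0.931, v=-3.916, θ₁=1.083, ω₁=5.524, θ₂=0.632, ω₂=0.486, θ₃=-0.048, ω₃=2.057
apply F[19]=-10.000 → step 20: x=-1.009, v=-3.899, θ₁=1.194, ω₁=5.500, θ₂=0.643, ω₂=0.586, θ₃=-0.003, ω₃=2.427
apply F[20]=-10.000 → step 21: x=-1.087, v=-3.878, θ₁=1.303, ω₁=5.446, θ₂=0.656, ω₂=0.742, θ₃=0.049, ω₃=2.774
apply F[21]=-10.000 → step 22: x=-1.164, v=-3.854, θ₁=1.411, ω₁=5.366, θ₂=0.673, ω₂=0.945, θ₃=0.108, ω₃=3.097
apply F[22]=+10.000 → step 23: x=-1.238, v=-3.495, θ₁=1.519, ω₁=5.433, θ₂=0.691, ω₂=0.892, θ₃=0.171, ω₃=3.219
apply F[23]=+10.000 → step 24: x=-1.304, v=-3.126, θ₁=1.629, ω₁=5.527, θ₂=0.709, ω₂=0.869, θ₃=0.237, ω₃=3.342
Max |angle| over trajectory = 1.629 rad; bound = 1.739 → within bound.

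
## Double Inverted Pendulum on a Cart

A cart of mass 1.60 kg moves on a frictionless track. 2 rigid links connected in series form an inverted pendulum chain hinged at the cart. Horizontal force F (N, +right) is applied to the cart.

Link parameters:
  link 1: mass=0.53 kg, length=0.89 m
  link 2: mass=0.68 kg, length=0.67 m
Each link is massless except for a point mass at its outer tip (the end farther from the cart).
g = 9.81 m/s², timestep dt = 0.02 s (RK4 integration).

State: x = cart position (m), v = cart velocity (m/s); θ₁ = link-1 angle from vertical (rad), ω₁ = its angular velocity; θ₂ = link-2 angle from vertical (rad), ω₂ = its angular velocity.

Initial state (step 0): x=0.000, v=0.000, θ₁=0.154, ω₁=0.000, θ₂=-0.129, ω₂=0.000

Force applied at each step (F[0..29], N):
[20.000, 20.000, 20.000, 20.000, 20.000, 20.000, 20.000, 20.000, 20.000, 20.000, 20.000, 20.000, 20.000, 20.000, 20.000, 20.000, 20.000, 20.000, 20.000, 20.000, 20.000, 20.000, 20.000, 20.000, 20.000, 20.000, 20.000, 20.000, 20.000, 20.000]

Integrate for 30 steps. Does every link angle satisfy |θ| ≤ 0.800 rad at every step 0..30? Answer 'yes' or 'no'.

Answer: no

Derivation:
apply F[0]=+20.000 → step 1: x=0.002, v=0.226, θ₁=0.153, ω₁=-0.137, θ₂=-0.131, ω₂=-0.198
apply F[1]=+20.000 → step 2: x=0.009, v=0.453, θ₁=0.149, ω₁=-0.276, θ₂=-0.137, ω₂=-0.394
apply F[2]=+20.000 → step 3: x=0.020, v=0.680, θ₁=0.142, ω₁=-0.419, θ₂=-0.147, ω₂=-0.589
apply F[3]=+20.000 → step 4: x=0.036, v=0.910, θ₁=0.132, ω₁=-0.568, θ₂=-0.160, ω₂=-0.782
apply F[4]=+20.000 → step 5: x=0.057, v=1.142, θ₁=0.119, ω₁=-0.724, θ₂=-0.178, ω₂=-0.970
apply F[5]=+20.000 → step 6: x=0.082, v=1.377, θ₁=0.103, ω₁=-0.891, θ₂=-0.199, ω₂=-1.152
apply F[6]=+20.000 → step 7: x=0.112, v=1.615, θ₁=0.083, ω₁=-1.071, θ₂=-0.224, ω₂=-1.325
apply F[7]=+20.000 → step 8: x=0.147, v=1.856, θ₁=0.060, ω₁=-1.266, θ₂=-0.252, ω₂=-1.487
apply F[8]=+20.000 → step 9: x=0.186, v=2.102, θ₁=0.032, ω₁=-1.478, θ₂=-0.283, ω₂=-1.633
apply F[9]=+20.000 → step 10: x=0.231, v=2.350, θ₁=0.000, ω₁=-1.710, θ₂=-0.317, ω₂=-1.760
apply F[10]=+20.000 → step 11: x=0.280, v=2.601, θ₁=-0.036, ω₁=-1.964, θ₂=-0.354, ω₂=-1.863
apply F[11]=+20.000 → step 12: x=0.335, v=2.854, θ₁=-0.078, ω₁=-2.240, θ₂=-0.392, ω₂=-1.935
apply F[12]=+20.000 → step 13: x=0.394, v=3.107, θ₁=-0.126, ω₁=-2.540, θ₂=-0.431, ω₂=-1.973
apply F[13]=+20.000 → step 14: x=0.459, v=3.356, θ₁=-0.180, ω₁=-2.861, θ₂=-0.470, ω₂=-1.971
apply F[14]=+20.000 → step 15: x=0.529, v=3.599, θ₁=-0.241, ω₁=-3.199, θ₂=-0.509, ω₂=-1.929
apply F[15]=+20.000 → step 16: x=0.603, v=3.830, θ₁=-0.308, ω₁=-3.549, θ₂=-0.547, ω₂=-1.848
apply F[16]=+20.000 → step 17: x=0.682, v=4.041, θ₁=-0.382, ω₁=-3.899, θ₂=-0.583, ω₂=-1.738
apply F[17]=+20.000 → step 18: x=0.764, v=4.228, θ₁=-0.464, ω₁=-4.235, θ₂=-0.617, ω₂=-1.615
apply F[18]=+20.000 → step 19: x=0.851, v=4.382, θ₁=-0.552, ω₁=-4.543, θ₂=-0.648, ω₂=-1.506
apply F[19]=+20.000 → step 20: x=0.939, v=4.500, θ₁=-0.645, ω₁=-4.806, θ₂=-0.677, ω₂=-1.439
apply F[20]=+20.000 → step 21: x=1.030, v=4.582, θ₁=-0.744, ω₁=-5.017, θ₂=-0.706, ω₂=-1.443
apply F[21]=+20.000 → step 22: x=1.122, v=4.631, θ₁=-0.846, ω₁=-5.171, θ₂=-0.735, ω₂=-1.537
apply F[22]=+20.000 → step 23: x=1.215, v=4.651, θ₁=-0.950, ω₁=-5.274, θ₂=-0.768, ω₂=-1.730
apply F[23]=+20.000 → step 24: x=1.308, v=4.649, θ₁=-1.056, ω₁=-5.332, θ₂=-0.805, ω₂=-2.020
apply F[24]=+20.000 → step 25: x=1.401, v=4.629, θ₁=-1.163, ω₁=-5.354, θ₂=-0.849, ω₂=-2.400
apply F[25]=+20.000 → step 26: x=1.493, v=4.595, θ₁=-1.270, ω₁=-5.345, θ₂=-0.902, ω₂=-2.858
apply F[26]=+20.000 → step 27: x=1.585, v=4.548, θ₁=-1.377, ω₁=-5.309, θ₂=-0.964, ω₂=-3.384
apply F[27]=+20.000 → step 28: x=1.675, v=4.490, θ₁=-1.482, ω₁=-5.246, θ₂=-1.038, ω₂=-3.968
apply F[28]=+20.000 → step 29: x=1.764, v=4.420, θ₁=-1.586, ω₁=-5.154, θ₂=-1.123, ω₂=-4.603
apply F[29]=+20.000 → step 30: x=1.852, v=4.337, θ₁=-1.688, ω₁=-5.031, θ₂=-1.222, ω₂=-5.280
Max |angle| over trajectory = 1.688 rad; bound = 0.800 → exceeded.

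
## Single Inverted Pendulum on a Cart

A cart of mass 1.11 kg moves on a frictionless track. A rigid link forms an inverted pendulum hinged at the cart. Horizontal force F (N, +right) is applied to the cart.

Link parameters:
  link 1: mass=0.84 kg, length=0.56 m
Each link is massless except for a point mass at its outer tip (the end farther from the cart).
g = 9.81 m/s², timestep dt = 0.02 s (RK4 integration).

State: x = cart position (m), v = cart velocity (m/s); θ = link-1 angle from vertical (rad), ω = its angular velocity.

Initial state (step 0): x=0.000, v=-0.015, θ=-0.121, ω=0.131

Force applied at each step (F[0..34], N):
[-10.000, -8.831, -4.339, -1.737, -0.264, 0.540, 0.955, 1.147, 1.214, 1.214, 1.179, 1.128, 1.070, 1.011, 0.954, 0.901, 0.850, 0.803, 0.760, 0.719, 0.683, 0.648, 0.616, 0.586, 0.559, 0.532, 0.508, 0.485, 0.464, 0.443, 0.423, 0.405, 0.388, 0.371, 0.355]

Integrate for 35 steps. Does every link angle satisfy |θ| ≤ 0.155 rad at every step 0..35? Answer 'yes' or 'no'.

Answer: yes

Derivation:
apply F[0]=-10.000 → step 1: x=-0.002, v=-0.176, θ=-0.116, ω=0.375
apply F[1]=-8.831 → step 2: x=-0.007, v=-0.318, θ=-0.106, ω=0.587
apply F[2]=-4.339 → step 3: x=-0.014, v=-0.381, θ=-0.094, ω=0.665
apply F[3]=-1.737 → step 4: x=-0.022, v=-0.400, θ=-0.081, ω=0.667
apply F[4]=-0.264 → step 5: x=-0.030, v=-0.394, θ=-0.068, ω=0.631
apply F[5]=+0.540 → step 6: x=-0.037, v=-0.375, θ=-0.055, ω=0.576
apply F[6]=+0.955 → step 7: x=-0.044, v=-0.351, θ=-0.045, ω=0.515
apply F[7]=+1.147 → step 8: x=-0.051, v=-0.324, θ=-0.035, ω=0.454
apply F[8]=+1.214 → step 9: x=-0.057, v=-0.298, θ=-0.026, ω=0.396
apply F[9]=+1.214 → step 10: x=-0.063, v=-0.273, θ=-0.019, ω=0.343
apply F[10]=+1.179 → step 11: x=-0.068, v=-0.249, θ=-0.013, ω=0.296
apply F[11]=+1.128 → step 12: x=-0.073, v=-0.227, θ=-0.007, ω=0.254
apply F[12]=+1.070 → step 13: x=-0.077, v=-0.207, θ=-0.002, ω=0.216
apply F[13]=+1.011 → step 14: x=-0.081, v=-0.189, θ=0.002, ω=0.183
apply F[14]=+0.954 → step 15: x=-0.085, v=-0.172, θ=0.005, ω=0.155
apply F[15]=+0.901 → step 16: x=-0.088, v=-0.157, θ=0.008, ω=0.130
apply F[16]=+0.850 → step 17: x=-0.091, v=-0.143, θ=0.010, ω=0.108
apply F[17]=+0.803 → step 18: x=-0.094, v=-0.130, θ=0.012, ω=0.089
apply F[18]=+0.760 → step 19: x=-0.097, v=-0.118, θ=0.014, ω=0.072
apply F[19]=+0.719 → step 20: x=-0.099, v=-0.108, θ=0.015, ω=0.058
apply F[20]=+0.683 → step 21: x=-0.101, v=-0.098, θ=0.016, ω=0.046
apply F[21]=+0.648 → step 22: x=-0.103, v=-0.088, θ=0.017, ω=0.035
apply F[22]=+0.616 → step 23: x=-0.104, v=-0.080, θ=0.017, ω=0.026
apply F[23]=+0.586 → step 24: x=-0.106, v=-0.072, θ=0.018, ω=0.018
apply F[24]=+0.559 → step 25: x=-0.107, v=-0.065, θ=0.018, ω=0.011
apply F[25]=+0.532 → step 26: x=-0.109, v=-0.058, θ=0.018, ω=0.005
apply F[26]=+0.508 → step 27: x=-0.110, v=-0.051, θ=0.018, ω=0.000
apply F[27]=+0.485 → step 28: x=-0.111, v=-0.045, θ=0.018, ω=-0.004
apply F[28]=+0.464 → step 29: x=-0.111, v=-0.040, θ=0.018, ω=-0.008
apply F[29]=+0.443 → step 30: x=-0.112, v=-0.034, θ=0.018, ω=-0.011
apply F[30]=+0.423 → step 31: x=-0.113, v=-0.029, θ=0.018, ω=-0.013
apply F[31]=+0.405 → step 32: x=-0.113, v=-0.025, θ=0.018, ω=-0.015
apply F[32]=+0.388 → step 33: x=-0.114, v=-0.020, θ=0.017, ω=-0.017
apply F[33]=+0.371 → step 34: x=-0.114, v=-0.016, θ=0.017, ω=-0.019
apply F[34]=+0.355 → step 35: x=-0.114, v=-0.012, θ=0.016, ω=-0.020
Max |angle| over trajectory = 0.121 rad; bound = 0.155 → within bound.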